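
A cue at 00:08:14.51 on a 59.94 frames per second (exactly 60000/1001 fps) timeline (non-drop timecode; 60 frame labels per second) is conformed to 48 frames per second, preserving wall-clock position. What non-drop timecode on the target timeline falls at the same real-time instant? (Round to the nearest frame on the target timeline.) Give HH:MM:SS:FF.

00:08:15:17

Source frame index: (0×3600 + 8×60 + 14) × 60 + 51 = 29691.
Real time: 29691 / (60000/1001) = 9906897/20000 s.
Target frame: (9906897/20000) × (48) = 29720691/1250 ≈ 23776.553 → 23777.
At 48 labels/s: frame 23777 → 00:08:15:17.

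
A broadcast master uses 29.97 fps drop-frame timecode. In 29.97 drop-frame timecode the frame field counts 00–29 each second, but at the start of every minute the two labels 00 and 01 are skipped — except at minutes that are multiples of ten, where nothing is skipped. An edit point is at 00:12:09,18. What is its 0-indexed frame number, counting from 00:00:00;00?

As if non-drop at 30 labels/s: (0 × 3600 + 12 × 60 + 9) × 30 + 18 = 21888.
Minute boundaries passed: 12; those not divisible by 10: 12 − 1 = 11; dropped labels = 2 × 11 = 22.
Actual frame index = 21888 − 22 = 21866.

21866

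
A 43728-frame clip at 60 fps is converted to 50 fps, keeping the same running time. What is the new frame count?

Target frames = source frames × (target rate / source rate) = 43728 × (50)/(60) = 43728 × 5/6 = 36440.

36440 frames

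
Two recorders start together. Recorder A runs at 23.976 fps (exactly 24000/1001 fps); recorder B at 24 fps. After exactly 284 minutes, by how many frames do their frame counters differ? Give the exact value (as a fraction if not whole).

408960/1001 frames

284 min = 17040 s.
A emits 24000/1001 × 17040 = 408960000/1001 frames; B emits 24 × 17040 = 408960.
Difference = 408960/1001 frames (≈ 408.5514); B is ahead of A.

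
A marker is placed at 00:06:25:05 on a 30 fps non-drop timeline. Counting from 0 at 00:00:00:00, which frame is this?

Total seconds to the label: (0 × 3600 + 6 × 60 + 25) = 385.
Frame index = 385 × 30 + 5 = 11555.

frame 11555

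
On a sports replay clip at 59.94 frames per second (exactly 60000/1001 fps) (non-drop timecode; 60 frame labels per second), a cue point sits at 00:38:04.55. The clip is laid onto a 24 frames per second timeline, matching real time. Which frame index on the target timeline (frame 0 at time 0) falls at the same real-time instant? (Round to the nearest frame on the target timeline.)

frame 54893

Source frame index: (0×3600 + 38×60 + 4) × 60 + 55 = 137095.
Real time: 137095 / (60000/1001) = 27446419/12000 s.
Target frame: (27446419/12000) × (24) = 27446419/500 ≈ 54892.838 → 54893.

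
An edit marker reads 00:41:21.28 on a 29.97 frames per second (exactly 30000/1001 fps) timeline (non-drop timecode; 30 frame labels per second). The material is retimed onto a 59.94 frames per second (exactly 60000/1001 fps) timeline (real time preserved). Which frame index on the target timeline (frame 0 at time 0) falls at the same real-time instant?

Source frame index: (0×3600 + 41×60 + 21) × 30 + 28 = 74458.
Real time: 74458 / (30000/1001) = 37266229/15000 s.
Target frame: (37266229/15000) × (60000/1001) = 148916.

frame 148916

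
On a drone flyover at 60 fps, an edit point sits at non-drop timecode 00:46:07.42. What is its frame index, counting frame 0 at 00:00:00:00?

Total seconds to the label: (0 × 3600 + 46 × 60 + 7) = 2767.
Frame index = 2767 × 60 + 42 = 166062.

frame 166062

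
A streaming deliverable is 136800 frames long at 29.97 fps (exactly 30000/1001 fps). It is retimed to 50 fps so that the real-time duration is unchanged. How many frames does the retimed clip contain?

Target frames = source frames × (target rate / source rate) = 136800 × (50)/(30000/1001) = 136800 × 1001/600 = 228228.

228228 frames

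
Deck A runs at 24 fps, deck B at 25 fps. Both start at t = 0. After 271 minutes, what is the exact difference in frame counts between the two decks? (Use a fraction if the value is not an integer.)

271 min = 16260 s.
A emits 24 × 16260 = 390240 frames; B emits 25 × 16260 = 406500.
Difference = 16260 frames; B is ahead of A.

16260 frames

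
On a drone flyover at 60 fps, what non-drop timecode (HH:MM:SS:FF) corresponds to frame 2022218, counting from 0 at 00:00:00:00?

09:21:43:38

2022218 ÷ 60 = 33703 full seconds, remainder 38 frames.
33703 s = 9 h 21 min 43 s.
Timecode: 09:21:43:38.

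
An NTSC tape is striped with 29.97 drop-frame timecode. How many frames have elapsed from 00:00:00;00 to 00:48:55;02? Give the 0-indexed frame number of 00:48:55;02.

As if non-drop at 30 labels/s: (0 × 3600 + 48 × 60 + 55) × 30 + 2 = 88052.
Minute boundaries passed: 48; those not divisible by 10: 48 − 4 = 44; dropped labels = 2 × 44 = 88.
Actual frame index = 88052 − 88 = 87964.

87964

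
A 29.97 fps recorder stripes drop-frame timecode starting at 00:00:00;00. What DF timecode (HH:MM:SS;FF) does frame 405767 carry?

Ten DF minutes hold 17982 frames, so frame 405767 lies in block 22 (frames 395604–413585) with 10163 frames into that block.
The block's first minute is 1800 frames and the rest 1798 each; 10163 frames reaches minute 5, so 22 × 18 + 5 × 2 = 406 labels have been skipped so far.
Adding those back, label number 405767 + 406 = 406173 at 30 labels/s is 13539 s + 3 f = 3 h 45 min 39 s frame 3, i.e. 03:45:39;03.

03:45:39;03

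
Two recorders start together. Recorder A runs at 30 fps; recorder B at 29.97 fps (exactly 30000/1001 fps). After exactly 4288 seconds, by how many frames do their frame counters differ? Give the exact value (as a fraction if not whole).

A emits 30 × 4288 = 128640 frames; B emits 30000/1001 × 4288 = 128640000/1001.
Difference = 128640/1001 frames (≈ 128.5115); B is behind A.

128640/1001 frames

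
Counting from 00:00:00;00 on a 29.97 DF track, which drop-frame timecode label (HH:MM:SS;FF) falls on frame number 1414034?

13:06:21;20

Each 10-minute DF block holds 10 × 60 × 30 − 9 × 2 = 17982 frames. 1414034 ÷ 17982 → 78 full blocks, remainder 11438.
Within the partial block the first minute is 1800 frames and each further minute 1798, so 6 further minute boundaries passed. Total skipped labels = 18 × 78 + 2 × 6 = 1416.
Non-drop label index = 1414034 + 1416 = 1415450; at 30 labels/s that is 13:06:21:20, i.e. DF 13:06:21;20.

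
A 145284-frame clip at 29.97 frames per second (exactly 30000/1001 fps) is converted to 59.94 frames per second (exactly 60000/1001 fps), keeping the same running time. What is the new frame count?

290568 frames

Target frames = source frames × (target rate / source rate) = 145284 × (60000/1001)/(30000/1001) = 145284 × 2 = 290568.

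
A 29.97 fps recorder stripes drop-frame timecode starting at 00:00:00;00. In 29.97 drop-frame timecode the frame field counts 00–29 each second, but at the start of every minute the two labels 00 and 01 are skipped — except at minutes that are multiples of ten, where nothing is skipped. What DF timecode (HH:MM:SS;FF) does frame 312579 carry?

02:53:49;21

Ten DF minutes hold 17982 frames, so frame 312579 lies in block 17 (frames 305694–323675) with 6885 frames into that block.
The block's first minute is 1800 frames and the rest 1798 each; 6885 frames reaches minute 3, so 17 × 18 + 3 × 2 = 312 labels have been skipped so far.
Adding those back, label number 312579 + 312 = 312891 at 30 labels/s is 10429 s + 21 f = 2 h 53 min 49 s frame 21, i.e. 02:53:49;21.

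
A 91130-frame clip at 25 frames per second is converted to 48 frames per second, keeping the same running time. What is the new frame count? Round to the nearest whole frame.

Frames at target rate = 91130 × (48) / (25) = 874848/5 ≈ 174969.600.
Nearest whole frame: 174970.

174970 frames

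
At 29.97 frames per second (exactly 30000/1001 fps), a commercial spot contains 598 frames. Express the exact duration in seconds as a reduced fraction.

Running time = 598 ÷ (30000/1001) = 598 × 1001/30000 = 299299/15000 s.

299299/15000 seconds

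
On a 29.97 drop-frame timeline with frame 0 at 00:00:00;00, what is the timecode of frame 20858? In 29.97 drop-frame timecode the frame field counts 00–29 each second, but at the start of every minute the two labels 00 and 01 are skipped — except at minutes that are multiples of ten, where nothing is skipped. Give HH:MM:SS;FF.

00:11:35;28

Ten DF minutes hold 17982 frames, so frame 20858 lies in block 1 (frames 17982–35963) with 2876 frames into that block.
The block's first minute is 1800 frames and the rest 1798 each; 2876 frames reaches minute 1, so 1 × 18 + 1 × 2 = 20 labels have been skipped so far.
Adding those back, label number 20858 + 20 = 20878 at 30 labels/s is 695 s + 28 f = 0 h 11 min 35 s frame 28, i.e. 00:11:35;28.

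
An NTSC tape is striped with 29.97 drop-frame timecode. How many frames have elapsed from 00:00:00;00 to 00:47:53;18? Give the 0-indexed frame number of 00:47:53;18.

86122

As if non-drop at 30 labels/s: (0 × 3600 + 47 × 60 + 53) × 30 + 18 = 86208.
Minute boundaries passed: 47; those not divisible by 10: 47 − 4 = 43; dropped labels = 2 × 43 = 86.
Actual frame index = 86208 − 86 = 86122.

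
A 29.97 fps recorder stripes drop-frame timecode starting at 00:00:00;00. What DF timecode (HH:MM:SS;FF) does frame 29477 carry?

00:16:23;17

Ten DF minutes hold 17982 frames, so frame 29477 lies in block 1 (frames 17982–35963) with 11495 frames into that block.
The block's first minute is 1800 frames and the rest 1798 each; 11495 frames reaches minute 6, so 1 × 18 + 6 × 2 = 30 labels have been skipped so far.
Adding those back, label number 29477 + 30 = 29507 at 30 labels/s is 983 s + 17 f = 0 h 16 min 23 s frame 17, i.e. 00:16:23;17.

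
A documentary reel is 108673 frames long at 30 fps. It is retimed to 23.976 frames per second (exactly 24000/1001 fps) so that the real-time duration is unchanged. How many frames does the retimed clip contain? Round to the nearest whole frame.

86852 frames

Frames at target rate = 108673 × (24000/1001) / (30) = 86938400/1001 ≈ 86851.548.
Nearest whole frame: 86852.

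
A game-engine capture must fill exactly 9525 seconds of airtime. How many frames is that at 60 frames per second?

Frames = 9525 × 60 = 571500.

571500 frames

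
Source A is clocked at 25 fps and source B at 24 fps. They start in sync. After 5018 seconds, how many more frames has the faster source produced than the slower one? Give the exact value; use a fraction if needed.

A emits 25 × 5018 = 125450 frames; B emits 24 × 5018 = 120432.
Difference = 5018 frames; B is behind A.

5018 frames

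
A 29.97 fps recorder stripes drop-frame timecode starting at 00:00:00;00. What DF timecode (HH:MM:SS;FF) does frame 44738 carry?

Each 10-minute DF block holds 10 × 60 × 30 − 9 × 2 = 17982 frames. 44738 ÷ 17982 → 2 full blocks, remainder 8774.
Within the partial block the first minute is 1800 frames and each further minute 1798, so 4 further minute boundaries passed. Total skipped labels = 18 × 2 + 2 × 4 = 44.
Non-drop label index = 44738 + 44 = 44782; at 30 labels/s that is 00:24:52:22, i.e. DF 00:24:52;22.

00:24:52;22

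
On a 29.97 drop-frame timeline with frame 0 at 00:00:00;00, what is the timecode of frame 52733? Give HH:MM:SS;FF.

Ten DF minutes hold 17982 frames, so frame 52733 lies in block 2 (frames 35964–53945) with 16769 frames into that block.
The block's first minute is 1800 frames and the rest 1798 each; 16769 frames reaches minute 9, so 2 × 18 + 9 × 2 = 54 labels have been skipped so far.
Adding those back, label number 52733 + 54 = 52787 at 30 labels/s is 1759 s + 17 f = 0 h 29 min 19 s frame 17, i.e. 00:29:19;17.

00:29:19;17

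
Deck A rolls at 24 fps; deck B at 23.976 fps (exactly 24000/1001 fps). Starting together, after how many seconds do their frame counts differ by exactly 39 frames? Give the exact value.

The gap grows by |24000/1001 − 24| = 24/1001 frames per second.
Time for a 39-frame gap: 39 ÷ (24/1001) = 1626.625 s.

1626.625 seconds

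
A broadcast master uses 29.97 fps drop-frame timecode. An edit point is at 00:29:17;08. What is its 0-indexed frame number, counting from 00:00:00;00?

52664

As if non-drop at 30 labels/s: (0 × 3600 + 29 × 60 + 17) × 30 + 8 = 52718.
Minute boundaries passed: 29; those not divisible by 10: 29 − 2 = 27; dropped labels = 2 × 27 = 54.
Actual frame index = 52718 − 54 = 52664.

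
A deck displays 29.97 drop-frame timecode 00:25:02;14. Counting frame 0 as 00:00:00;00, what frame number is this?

45028

Complete 10-minute blocks: 2, each 17982 frames → 35964.
Remaining 5 whole minutes in the current block: 1800 + 4 × 1798 = 8992 frames.
Within the current minute: 2 × 30 + 14 − 2 = 72 (labels ;00/;01 skipped at this minute). Total = 35964 + 8992 + 72 = 45028.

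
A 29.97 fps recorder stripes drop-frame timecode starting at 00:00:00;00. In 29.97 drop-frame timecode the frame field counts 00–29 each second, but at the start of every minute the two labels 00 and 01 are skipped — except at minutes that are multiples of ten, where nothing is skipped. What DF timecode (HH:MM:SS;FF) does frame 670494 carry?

Ten DF minutes hold 17982 frames, so frame 670494 lies in block 37 (frames 665334–683315) with 5160 frames into that block.
The block's first minute is 1800 frames and the rest 1798 each; 5160 frames reaches minute 2, so 37 × 18 + 2 × 2 = 670 labels have been skipped so far.
Adding those back, label number 670494 + 670 = 671164 at 30 labels/s is 22372 s + 4 f = 6 h 12 min 52 s frame 4, i.e. 06:12:52;04.

06:12:52;04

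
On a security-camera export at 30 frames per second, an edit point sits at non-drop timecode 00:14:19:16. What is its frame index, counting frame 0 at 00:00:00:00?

25786

Total seconds to the label: (0 × 3600 + 14 × 60 + 19) = 859.
Frame index = 859 × 30 + 16 = 25786.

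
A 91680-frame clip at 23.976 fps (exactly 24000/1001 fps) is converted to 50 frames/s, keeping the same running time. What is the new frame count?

Target frames = source frames × (target rate / source rate) = 91680 × (50)/(24000/1001) = 91680 × 1001/480 = 191191.

191191 frames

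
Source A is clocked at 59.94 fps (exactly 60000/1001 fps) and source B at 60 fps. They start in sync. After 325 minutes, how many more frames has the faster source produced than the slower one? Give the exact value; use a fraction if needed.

90000/77 frames

325 min = 19500 s.
A emits 60000/1001 × 19500 = 90000000/77 frames; B emits 60 × 19500 = 1170000.
Difference = 90000/77 frames (≈ 1168.8312); B is ahead of A.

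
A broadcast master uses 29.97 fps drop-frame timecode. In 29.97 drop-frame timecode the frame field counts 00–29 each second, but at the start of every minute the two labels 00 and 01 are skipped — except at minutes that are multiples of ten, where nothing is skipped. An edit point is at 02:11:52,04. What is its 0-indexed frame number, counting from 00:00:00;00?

237128

As if non-drop at 30 labels/s: (2 × 3600 + 11 × 60 + 52) × 30 + 4 = 237364.
Minute boundaries passed: 131; those not divisible by 10: 131 − 13 = 118; dropped labels = 2 × 118 = 236.
Actual frame index = 237364 − 236 = 237128.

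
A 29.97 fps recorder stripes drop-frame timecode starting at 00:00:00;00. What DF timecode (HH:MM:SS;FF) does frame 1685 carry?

00:00:56;05

Ten DF minutes hold 17982 frames, so frame 1685 lies in block 0 (frames 0–17981) with 1685 frames into that block.
The block's first minute is 1800 frames and the rest 1798 each; 1685 frames reaches minute 0, so 0 × 18 + 0 × 2 = 0 labels have been skipped so far.
Adding those back, label number 1685 + 0 = 1685 at 30 labels/s is 56 s + 5 f = 0 h 0 min 56 s frame 5, i.e. 00:00:56;05.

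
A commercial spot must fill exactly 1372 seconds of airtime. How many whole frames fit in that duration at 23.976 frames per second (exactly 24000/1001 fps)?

32895 frames

Frames = 1372 × 24000/1001 = 4704000/143 ≈ 32895.1049.
Complete frames: 32895.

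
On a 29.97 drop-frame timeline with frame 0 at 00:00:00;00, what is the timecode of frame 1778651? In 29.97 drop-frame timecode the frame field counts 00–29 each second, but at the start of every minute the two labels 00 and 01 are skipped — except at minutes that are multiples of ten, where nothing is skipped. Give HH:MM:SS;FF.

Each 10-minute DF block holds 10 × 60 × 30 − 9 × 2 = 17982 frames. 1778651 ÷ 17982 → 98 full blocks, remainder 16415.
Within the partial block the first minute is 1800 frames and each further minute 1798, so 9 further minute boundaries passed. Total skipped labels = 18 × 98 + 2 × 9 = 1782.
Non-drop label index = 1778651 + 1782 = 1780433; at 30 labels/s that is 16:29:07:23, i.e. DF 16:29:07;23.

16:29:07;23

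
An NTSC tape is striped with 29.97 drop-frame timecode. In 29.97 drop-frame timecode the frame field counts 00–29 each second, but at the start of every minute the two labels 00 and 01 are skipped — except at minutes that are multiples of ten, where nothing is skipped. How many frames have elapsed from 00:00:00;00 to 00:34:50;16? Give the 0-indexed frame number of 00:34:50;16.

62654

Complete 10-minute blocks: 3, each 17982 frames → 53946.
Remaining 4 whole minutes in the current block: 1800 + 3 × 1798 = 7194 frames.
Within the current minute: 50 × 30 + 16 − 2 = 1514 (labels ;00/;01 skipped at this minute). Total = 53946 + 7194 + 1514 = 62654.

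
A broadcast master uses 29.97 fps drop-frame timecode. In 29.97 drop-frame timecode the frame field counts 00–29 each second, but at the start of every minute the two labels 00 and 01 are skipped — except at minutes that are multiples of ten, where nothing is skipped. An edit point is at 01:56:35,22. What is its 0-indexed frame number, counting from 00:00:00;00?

209662

As if non-drop at 30 labels/s: (1 × 3600 + 56 × 60 + 35) × 30 + 22 = 209872.
Minute boundaries passed: 116; those not divisible by 10: 116 − 11 = 105; dropped labels = 2 × 105 = 210.
Actual frame index = 209872 − 210 = 209662.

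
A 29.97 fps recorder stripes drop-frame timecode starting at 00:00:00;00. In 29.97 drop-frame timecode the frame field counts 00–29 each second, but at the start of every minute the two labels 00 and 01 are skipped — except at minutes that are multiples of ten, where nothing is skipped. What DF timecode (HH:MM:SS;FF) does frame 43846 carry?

Ten DF minutes hold 17982 frames, so frame 43846 lies in block 2 (frames 35964–53945) with 7882 frames into that block.
The block's first minute is 1800 frames and the rest 1798 each; 7882 frames reaches minute 4, so 2 × 18 + 4 × 2 = 44 labels have been skipped so far.
Adding those back, label number 43846 + 44 = 43890 at 30 labels/s is 1463 s + 0 f = 0 h 24 min 23 s frame 0, i.e. 00:24:23;00.

00:24:23;00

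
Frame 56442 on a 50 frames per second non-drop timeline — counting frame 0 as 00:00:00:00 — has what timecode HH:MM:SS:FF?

56442 ÷ 50 = 1128 full seconds, remainder 42 frames.
1128 s = 0 h 18 min 48 s.
Timecode: 00:18:48:42.

00:18:48:42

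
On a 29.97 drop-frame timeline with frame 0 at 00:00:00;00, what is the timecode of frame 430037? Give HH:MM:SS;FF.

Each 10-minute DF block holds 10 × 60 × 30 − 9 × 2 = 17982 frames. 430037 ÷ 17982 → 23 full blocks, remainder 16451.
Within the partial block the first minute is 1800 frames and each further minute 1798, so 9 further minute boundaries passed. Total skipped labels = 18 × 23 + 2 × 9 = 432.
Non-drop label index = 430037 + 432 = 430469; at 30 labels/s that is 03:59:08:29, i.e. DF 03:59:08;29.

03:59:08;29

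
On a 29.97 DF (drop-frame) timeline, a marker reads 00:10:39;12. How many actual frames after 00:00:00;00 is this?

As if non-drop at 30 labels/s: (0 × 3600 + 10 × 60 + 39) × 30 + 12 = 19182.
Minute boundaries passed: 10; those not divisible by 10: 10 − 1 = 9; dropped labels = 2 × 9 = 18.
Actual frame index = 19182 − 18 = 19164.

19164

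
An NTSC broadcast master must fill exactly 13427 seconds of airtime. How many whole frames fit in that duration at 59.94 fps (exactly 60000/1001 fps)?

804815 frames

Frames = 13427 × 60000/1001 = 805620000/1001 ≈ 804815.1848.
Complete frames: 804815.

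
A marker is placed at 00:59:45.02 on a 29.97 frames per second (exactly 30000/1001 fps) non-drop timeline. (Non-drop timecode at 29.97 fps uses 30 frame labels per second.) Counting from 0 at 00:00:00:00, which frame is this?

107552

Total seconds to the label: (0 × 3600 + 59 × 60 + 45) = 3585.
Frame index = 3585 × 30 + 2 = 107552.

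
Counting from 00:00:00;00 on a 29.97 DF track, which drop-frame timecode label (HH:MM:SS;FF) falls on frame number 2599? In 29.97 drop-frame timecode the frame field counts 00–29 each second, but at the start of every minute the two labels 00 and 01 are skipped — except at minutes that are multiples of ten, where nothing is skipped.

00:01:26;21

Ten DF minutes hold 17982 frames, so frame 2599 lies in block 0 (frames 0–17981) with 2599 frames into that block.
The block's first minute is 1800 frames and the rest 1798 each; 2599 frames reaches minute 1, so 0 × 18 + 1 × 2 = 2 labels have been skipped so far.
Adding those back, label number 2599 + 2 = 2601 at 30 labels/s is 86 s + 21 f = 0 h 1 min 26 s frame 21, i.e. 00:01:26;21.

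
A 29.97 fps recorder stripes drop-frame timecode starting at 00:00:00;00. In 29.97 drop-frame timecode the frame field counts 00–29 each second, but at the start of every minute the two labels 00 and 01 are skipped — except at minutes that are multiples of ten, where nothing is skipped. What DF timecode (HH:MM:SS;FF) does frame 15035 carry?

Ten DF minutes hold 17982 frames, so frame 15035 lies in block 0 (frames 0–17981) with 15035 frames into that block.
The block's first minute is 1800 frames and the rest 1798 each; 15035 frames reaches minute 8, so 0 × 18 + 8 × 2 = 16 labels have been skipped so far.
Adding those back, label number 15035 + 16 = 15051 at 30 labels/s is 501 s + 21 f = 0 h 8 min 21 s frame 21, i.e. 00:08:21;21.

00:08:21;21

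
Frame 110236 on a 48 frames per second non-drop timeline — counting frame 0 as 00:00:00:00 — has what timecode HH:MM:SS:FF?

00:38:16:28

110236 ÷ 48 = 2296 full seconds, remainder 28 frames.
2296 s = 0 h 38 min 16 s.
Timecode: 00:38:16:28.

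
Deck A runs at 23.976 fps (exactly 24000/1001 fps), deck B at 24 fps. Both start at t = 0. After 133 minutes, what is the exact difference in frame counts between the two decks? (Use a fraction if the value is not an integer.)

133 min = 7980 s.
A emits 24000/1001 × 7980 = 27360000/143 frames; B emits 24 × 7980 = 191520.
Difference = 27360/143 frames (≈ 191.3287); B is ahead of A.

27360/143 frames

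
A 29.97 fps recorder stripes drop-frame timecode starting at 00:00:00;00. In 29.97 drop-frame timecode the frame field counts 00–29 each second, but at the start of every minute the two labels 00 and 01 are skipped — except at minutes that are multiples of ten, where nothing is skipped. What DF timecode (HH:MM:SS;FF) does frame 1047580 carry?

Each 10-minute DF block holds 10 × 60 × 30 − 9 × 2 = 17982 frames. 1047580 ÷ 17982 → 58 full blocks, remainder 4624.
Within the partial block the first minute is 1800 frames and each further minute 1798, so 2 further minute boundaries passed. Total skipped labels = 18 × 58 + 2 × 2 = 1048.
Non-drop label index = 1047580 + 1048 = 1048628; at 30 labels/s that is 09:42:34:08, i.e. DF 09:42:34;08.

09:42:34;08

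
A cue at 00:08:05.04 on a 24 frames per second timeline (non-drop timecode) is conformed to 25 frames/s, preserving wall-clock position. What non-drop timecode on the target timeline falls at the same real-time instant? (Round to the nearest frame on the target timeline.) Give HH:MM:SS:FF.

00:08:05:04

Source frame index: (0×3600 + 8×60 + 5) × 24 + 4 = 11644.
Real time: 11644 / (24) = 2911/6 s.
Target frame: (2911/6) × (25) = 72775/6 ≈ 12129.167 → 12129.
At 25 labels/s: frame 12129 → 00:08:05:04.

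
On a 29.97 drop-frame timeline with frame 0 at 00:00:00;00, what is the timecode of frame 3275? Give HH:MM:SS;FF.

00:01:49;07

Ten DF minutes hold 17982 frames, so frame 3275 lies in block 0 (frames 0–17981) with 3275 frames into that block.
The block's first minute is 1800 frames and the rest 1798 each; 3275 frames reaches minute 1, so 0 × 18 + 1 × 2 = 2 labels have been skipped so far.
Adding those back, label number 3275 + 2 = 3277 at 30 labels/s is 109 s + 7 f = 0 h 1 min 49 s frame 7, i.e. 00:01:49;07.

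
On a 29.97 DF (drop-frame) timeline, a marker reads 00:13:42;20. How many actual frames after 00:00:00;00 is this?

24656

Complete 10-minute blocks: 1, each 17982 frames → 17982.
Remaining 3 whole minutes in the current block: 1800 + 2 × 1798 = 5396 frames.
Within the current minute: 42 × 30 + 20 − 2 = 1278 (labels ;00/;01 skipped at this minute). Total = 17982 + 5396 + 1278 = 24656.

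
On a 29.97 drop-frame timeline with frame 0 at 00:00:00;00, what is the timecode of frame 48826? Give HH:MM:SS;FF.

Ten DF minutes hold 17982 frames, so frame 48826 lies in block 2 (frames 35964–53945) with 12862 frames into that block.
The block's first minute is 1800 frames and the rest 1798 each; 12862 frames reaches minute 7, so 2 × 18 + 7 × 2 = 50 labels have been skipped so far.
Adding those back, label number 48826 + 50 = 48876 at 30 labels/s is 1629 s + 6 f = 0 h 27 min 9 s frame 6, i.e. 00:27:09;06.

00:27:09;06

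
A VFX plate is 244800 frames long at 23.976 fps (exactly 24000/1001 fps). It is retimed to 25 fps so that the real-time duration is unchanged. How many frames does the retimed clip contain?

Target frames = source frames × (target rate / source rate) = 244800 × (25)/(24000/1001) = 244800 × 1001/960 = 255255.

255255 frames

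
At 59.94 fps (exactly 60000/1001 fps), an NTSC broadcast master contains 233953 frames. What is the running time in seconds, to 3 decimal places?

3903.116 seconds

Running time = 233953 × 1001/60000 = 234186953/60000 s ≈ 3903.116 s.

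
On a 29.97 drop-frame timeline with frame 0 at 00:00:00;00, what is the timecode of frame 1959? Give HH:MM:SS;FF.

00:01:05;11

Each 10-minute DF block holds 10 × 60 × 30 − 9 × 2 = 17982 frames. 1959 ÷ 17982 → 0 full blocks, remainder 1959.
Within the partial block the first minute is 1800 frames and each further minute 1798, so 1 further minute boundary passed. Total skipped labels = 18 × 0 + 2 × 1 = 2.
Non-drop label index = 1959 + 2 = 1961; at 30 labels/s that is 00:01:05:11, i.e. DF 00:01:05;11.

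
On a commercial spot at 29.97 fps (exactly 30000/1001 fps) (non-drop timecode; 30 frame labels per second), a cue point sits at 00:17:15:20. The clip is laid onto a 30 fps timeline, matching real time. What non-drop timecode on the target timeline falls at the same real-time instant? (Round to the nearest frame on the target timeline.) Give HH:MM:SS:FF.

Source frame index: (0×3600 + 17×60 + 15) × 30 + 20 = 31070.
Real time: 31070 / (30000/1001) = 3110107/3000 s.
Target frame: (3110107/3000) × (30) = 3110107/100 ≈ 31101.070 → 31101.
At 30 labels/s: frame 31101 → 00:17:16:21.

00:17:16:21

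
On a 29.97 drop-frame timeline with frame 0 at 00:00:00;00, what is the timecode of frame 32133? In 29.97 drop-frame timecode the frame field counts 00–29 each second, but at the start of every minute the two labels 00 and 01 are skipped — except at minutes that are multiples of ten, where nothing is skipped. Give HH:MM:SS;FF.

Ten DF minutes hold 17982 frames, so frame 32133 lies in block 1 (frames 17982–35963) with 14151 frames into that block.
The block's first minute is 1800 frames and the rest 1798 each; 14151 frames reaches minute 7, so 1 × 18 + 7 × 2 = 32 labels have been skipped so far.
Adding those back, label number 32133 + 32 = 32165 at 30 labels/s is 1072 s + 5 f = 0 h 17 min 52 s frame 5, i.e. 00:17:52;05.

00:17:52;05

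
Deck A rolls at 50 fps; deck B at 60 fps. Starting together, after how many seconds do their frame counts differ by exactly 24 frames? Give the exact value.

The gap grows by |60 − 50| = 10 frames per second.
Time for a 24-frame gap: 24 ÷ (10) = 2.4 s.

2.4 seconds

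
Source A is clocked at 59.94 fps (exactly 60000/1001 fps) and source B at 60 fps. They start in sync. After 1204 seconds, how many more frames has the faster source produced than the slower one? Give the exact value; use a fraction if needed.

10320/143 frames

A emits 60000/1001 × 1204 = 10320000/143 frames; B emits 60 × 1204 = 72240.
Difference = 10320/143 frames (≈ 72.1678); B is ahead of A.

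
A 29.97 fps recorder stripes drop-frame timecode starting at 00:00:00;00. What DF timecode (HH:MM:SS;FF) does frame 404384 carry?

03:44:52;28

Each 10-minute DF block holds 10 × 60 × 30 − 9 × 2 = 17982 frames. 404384 ÷ 17982 → 22 full blocks, remainder 8780.
Within the partial block the first minute is 1800 frames and each further minute 1798, so 4 further minute boundaries passed. Total skipped labels = 18 × 22 + 2 × 4 = 404.
Non-drop label index = 404384 + 404 = 404788; at 30 labels/s that is 03:44:52:28, i.e. DF 03:44:52;28.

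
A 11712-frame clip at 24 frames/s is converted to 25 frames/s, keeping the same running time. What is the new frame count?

12200 frames

Target frames = source frames × (target rate / source rate) = 11712 × (25)/(24) = 11712 × 25/24 = 12200.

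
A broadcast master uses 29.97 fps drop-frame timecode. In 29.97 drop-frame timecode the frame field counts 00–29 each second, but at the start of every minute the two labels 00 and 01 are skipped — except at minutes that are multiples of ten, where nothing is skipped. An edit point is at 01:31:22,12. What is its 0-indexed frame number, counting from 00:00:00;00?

Complete 10-minute blocks: 9, each 17982 frames → 161838.
Remaining 1 whole minute in the current block: 1800 + 0 × 1798 = 1800 frames.
Within the current minute: 22 × 30 + 12 − 2 = 670 (labels ;00/;01 skipped at this minute). Total = 161838 + 1800 + 670 = 164308.

164308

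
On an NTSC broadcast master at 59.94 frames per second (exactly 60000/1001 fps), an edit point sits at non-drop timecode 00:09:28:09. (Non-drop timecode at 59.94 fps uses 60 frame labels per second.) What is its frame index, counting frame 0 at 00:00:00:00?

Total seconds to the label: (0 × 3600 + 9 × 60 + 28) = 568.
Frame index = 568 × 60 + 9 = 34089.

frame 34089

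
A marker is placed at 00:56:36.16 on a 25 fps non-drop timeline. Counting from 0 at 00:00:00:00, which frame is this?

Total seconds to the label: (0 × 3600 + 56 × 60 + 36) = 3396.
Frame index = 3396 × 25 + 16 = 84916.

frame 84916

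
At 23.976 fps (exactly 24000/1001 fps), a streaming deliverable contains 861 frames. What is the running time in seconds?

Running time = 861 / (24000/1001) = 35.910875 s.

35.910875 seconds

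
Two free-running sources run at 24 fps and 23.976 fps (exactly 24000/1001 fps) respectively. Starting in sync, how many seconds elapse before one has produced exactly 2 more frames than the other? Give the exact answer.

The gap grows by |24000/1001 − 24| = 24/1001 frames per second.
Time for a 2-frame gap: 2 ÷ (24/1001) = 1001/12 s.

1001/12 seconds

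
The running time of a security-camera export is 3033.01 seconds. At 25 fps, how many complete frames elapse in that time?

Frames = 3033.01 × 25 = 303301/4 ≈ 75825.2500.
Complete frames: 75825.

75825 frames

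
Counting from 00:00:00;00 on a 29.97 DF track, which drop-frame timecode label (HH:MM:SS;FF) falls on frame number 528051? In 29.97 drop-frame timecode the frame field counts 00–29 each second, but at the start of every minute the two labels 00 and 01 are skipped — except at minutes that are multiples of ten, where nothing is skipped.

Each 10-minute DF block holds 10 × 60 × 30 − 9 × 2 = 17982 frames. 528051 ÷ 17982 → 29 full blocks, remainder 6573.
Within the partial block the first minute is 1800 frames and each further minute 1798, so 3 further minute boundaries passed. Total skipped labels = 18 × 29 + 2 × 3 = 528.
Non-drop label index = 528051 + 528 = 528579; at 30 labels/s that is 04:53:39:09, i.e. DF 04:53:39;09.

04:53:39;09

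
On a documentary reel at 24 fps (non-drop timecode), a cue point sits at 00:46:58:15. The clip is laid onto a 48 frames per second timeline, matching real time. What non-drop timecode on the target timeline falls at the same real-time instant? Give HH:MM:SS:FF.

Source frame index: (0×3600 + 46×60 + 58) × 24 + 15 = 67647.
Real time: 67647 / (24) = 22549/8 s.
Target frame: (22549/8) × (48) = 135294.
At 48 labels/s: frame 135294 → 00:46:58:30.

00:46:58:30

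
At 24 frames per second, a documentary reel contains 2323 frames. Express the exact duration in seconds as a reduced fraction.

2323/24 seconds

Running time = 2323 ÷ (24) = 2323 × 1/24 = 2323/24 s.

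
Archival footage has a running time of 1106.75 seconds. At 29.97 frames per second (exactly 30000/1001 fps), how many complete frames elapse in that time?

Frames = 1106.75 × 30000/1001 = 33202500/1001 ≈ 33169.3307.
Complete frames: 33169.

33169 frames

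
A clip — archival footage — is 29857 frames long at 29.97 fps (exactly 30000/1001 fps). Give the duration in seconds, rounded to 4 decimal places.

Running time = 29857 × 1001/30000 = 29886857/30000 s ≈ 996.2286 s.

996.2286 seconds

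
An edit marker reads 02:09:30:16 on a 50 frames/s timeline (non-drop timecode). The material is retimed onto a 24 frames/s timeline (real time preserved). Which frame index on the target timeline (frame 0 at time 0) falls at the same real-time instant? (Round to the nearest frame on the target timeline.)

Source frame index: (2×3600 + 9×60 + 30) × 50 + 16 = 388516.
Real time: 388516 / (50) = 194258/25 s.
Target frame: (194258/25) × (24) = 4662192/25 ≈ 186487.680 → 186488.

frame 186488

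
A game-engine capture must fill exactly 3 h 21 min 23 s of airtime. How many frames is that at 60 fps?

3 h 21 min 23 s = 12083 s.
Frames = 12083 × 60 = 724980.

724980 frames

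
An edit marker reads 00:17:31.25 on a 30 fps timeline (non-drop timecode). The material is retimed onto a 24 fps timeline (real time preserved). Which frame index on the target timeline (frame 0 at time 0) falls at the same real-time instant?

Source frame index: (0×3600 + 17×60 + 31) × 30 + 25 = 31555.
Real time: 31555 / (30) = 6311/6 s.
Target frame: (6311/6) × (24) = 25244.

frame 25244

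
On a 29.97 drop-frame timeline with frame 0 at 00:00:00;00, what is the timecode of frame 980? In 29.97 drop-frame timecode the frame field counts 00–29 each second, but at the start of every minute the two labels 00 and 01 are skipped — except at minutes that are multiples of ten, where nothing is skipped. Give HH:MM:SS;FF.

00:00:32;20

Each 10-minute DF block holds 10 × 60 × 30 − 9 × 2 = 17982 frames. 980 ÷ 17982 → 0 full blocks, remainder 980.
Within the partial block the first minute is 1800 frames and each further minute 1798, so 0 further minute boundaries passed. Total skipped labels = 18 × 0 + 2 × 0 = 0.
Non-drop label index = 980 + 0 = 980; at 30 labels/s that is 00:00:32:20, i.e. DF 00:00:32;20.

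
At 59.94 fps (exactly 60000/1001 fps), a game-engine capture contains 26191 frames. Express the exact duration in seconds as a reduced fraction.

26217191/60000 seconds

Running time = 26191 ÷ (60000/1001) = 26191 × 1001/60000 = 26217191/60000 s.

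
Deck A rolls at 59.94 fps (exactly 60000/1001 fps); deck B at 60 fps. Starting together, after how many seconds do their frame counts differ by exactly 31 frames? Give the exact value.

The gap grows by |60 − 60000/1001| = 60/1001 frames per second.
Time for a 31-frame gap: 31 ÷ (60/1001) = 31031/60 s.

31031/60 seconds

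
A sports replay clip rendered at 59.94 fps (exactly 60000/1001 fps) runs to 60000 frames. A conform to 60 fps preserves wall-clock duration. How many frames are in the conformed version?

Target frames = source frames × (target rate / source rate) = 60000 × (60)/(60000/1001) = 60000 × 1001/1000 = 60060.

60060 frames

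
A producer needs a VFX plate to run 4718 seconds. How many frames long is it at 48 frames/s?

226464 frames

Frames = 4718 × 48 = 226464.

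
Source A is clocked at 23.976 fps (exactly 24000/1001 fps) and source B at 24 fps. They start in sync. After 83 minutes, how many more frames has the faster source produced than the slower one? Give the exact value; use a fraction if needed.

83 min = 4980 s.
A emits 24000/1001 × 4980 = 119520000/1001 frames; B emits 24 × 4980 = 119520.
Difference = 119520/1001 frames (≈ 119.4006); B is ahead of A.

119520/1001 frames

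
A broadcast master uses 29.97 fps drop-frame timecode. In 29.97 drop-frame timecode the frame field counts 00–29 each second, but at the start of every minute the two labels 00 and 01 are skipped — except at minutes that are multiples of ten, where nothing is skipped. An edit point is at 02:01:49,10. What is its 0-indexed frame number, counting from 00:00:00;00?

219062

As if non-drop at 30 labels/s: (2 × 3600 + 1 × 60 + 49) × 30 + 10 = 219280.
Minute boundaries passed: 121; those not divisible by 10: 121 − 12 = 109; dropped labels = 2 × 109 = 218.
Actual frame index = 219280 − 218 = 219062.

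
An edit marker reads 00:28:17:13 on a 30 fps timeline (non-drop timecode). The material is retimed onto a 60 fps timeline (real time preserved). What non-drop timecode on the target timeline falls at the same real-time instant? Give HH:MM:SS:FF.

00:28:17:26

Source frame index: (0×3600 + 28×60 + 17) × 30 + 13 = 50923.
Real time: 50923 / (30) = 50923/30 s.
Target frame: (50923/30) × (60) = 101846.
At 60 labels/s: frame 101846 → 00:28:17:26.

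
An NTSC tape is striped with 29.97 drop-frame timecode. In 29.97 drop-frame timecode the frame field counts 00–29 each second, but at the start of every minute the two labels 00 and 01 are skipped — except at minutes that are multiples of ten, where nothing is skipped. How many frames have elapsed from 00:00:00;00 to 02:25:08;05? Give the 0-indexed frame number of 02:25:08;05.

260983

Complete 10-minute blocks: 14, each 17982 frames → 251748.
Remaining 5 whole minutes in the current block: 1800 + 4 × 1798 = 8992 frames.
Within the current minute: 8 × 30 + 5 − 2 = 243 (labels ;00/;01 skipped at this minute). Total = 251748 + 8992 + 243 = 260983.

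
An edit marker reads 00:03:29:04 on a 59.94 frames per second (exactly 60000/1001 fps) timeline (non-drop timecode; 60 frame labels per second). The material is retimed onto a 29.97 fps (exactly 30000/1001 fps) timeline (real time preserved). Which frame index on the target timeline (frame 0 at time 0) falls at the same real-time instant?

frame 6272

Source frame index: (0×3600 + 3×60 + 29) × 60 + 4 = 12544.
Real time: 12544 / (60000/1001) = 392392/1875 s.
Target frame: (392392/1875) × (30000/1001) = 6272.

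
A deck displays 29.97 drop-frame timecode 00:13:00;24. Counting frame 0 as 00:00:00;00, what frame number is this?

Complete 10-minute blocks: 1, each 17982 frames → 17982.
Remaining 3 whole minutes in the current block: 1800 + 2 × 1798 = 5396 frames.
Within the current minute: 0 × 30 + 24 − 2 = 22 (labels ;00/;01 skipped at this minute). Total = 17982 + 5396 + 22 = 23400.

23400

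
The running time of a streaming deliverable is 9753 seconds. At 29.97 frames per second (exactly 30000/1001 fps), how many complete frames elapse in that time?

Frames = 9753 × 30000/1001 = 292590000/1001 ≈ 292297.7023.
Complete frames: 292297.

292297 frames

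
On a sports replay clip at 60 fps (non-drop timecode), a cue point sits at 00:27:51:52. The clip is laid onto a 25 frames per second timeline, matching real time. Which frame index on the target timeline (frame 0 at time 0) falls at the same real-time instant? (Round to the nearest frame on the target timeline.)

frame 41797

Source frame index: (0×3600 + 27×60 + 51) × 60 + 52 = 100312.
Real time: 100312 / (60) = 25078/15 s.
Target frame: (25078/15) × (25) = 125390/3 ≈ 41796.667 → 41797.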